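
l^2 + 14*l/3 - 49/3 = (l - 7/3)*(l + 7)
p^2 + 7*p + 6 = (p + 1)*(p + 6)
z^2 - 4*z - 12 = (z - 6)*(z + 2)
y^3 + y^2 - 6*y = y*(y - 2)*(y + 3)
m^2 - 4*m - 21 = (m - 7)*(m + 3)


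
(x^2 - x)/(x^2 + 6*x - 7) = x/(x + 7)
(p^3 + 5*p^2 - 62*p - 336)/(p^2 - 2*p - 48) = p + 7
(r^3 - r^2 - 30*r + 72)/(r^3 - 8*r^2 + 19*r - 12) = (r + 6)/(r - 1)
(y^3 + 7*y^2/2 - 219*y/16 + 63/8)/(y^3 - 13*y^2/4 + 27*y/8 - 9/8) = (4*y^2 + 17*y - 42)/(2*(2*y^2 - 5*y + 3))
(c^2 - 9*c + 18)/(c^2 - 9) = (c - 6)/(c + 3)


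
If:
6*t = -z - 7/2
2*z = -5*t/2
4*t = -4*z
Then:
No Solution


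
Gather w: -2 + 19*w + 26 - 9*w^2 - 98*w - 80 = -9*w^2 - 79*w - 56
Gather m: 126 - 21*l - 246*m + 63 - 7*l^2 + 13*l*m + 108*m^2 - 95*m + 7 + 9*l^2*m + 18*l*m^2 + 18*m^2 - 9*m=-7*l^2 - 21*l + m^2*(18*l + 126) + m*(9*l^2 + 13*l - 350) + 196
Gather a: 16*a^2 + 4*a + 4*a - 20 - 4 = 16*a^2 + 8*a - 24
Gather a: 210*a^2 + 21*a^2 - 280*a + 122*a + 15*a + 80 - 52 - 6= 231*a^2 - 143*a + 22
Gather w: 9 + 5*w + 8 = 5*w + 17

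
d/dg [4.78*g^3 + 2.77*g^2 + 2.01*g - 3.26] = 14.34*g^2 + 5.54*g + 2.01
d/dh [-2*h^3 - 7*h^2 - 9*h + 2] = -6*h^2 - 14*h - 9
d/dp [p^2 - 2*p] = 2*p - 2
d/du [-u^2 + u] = 1 - 2*u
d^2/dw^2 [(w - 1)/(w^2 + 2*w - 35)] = 2*(4*(w - 1)*(w + 1)^2 - (3*w + 1)*(w^2 + 2*w - 35))/(w^2 + 2*w - 35)^3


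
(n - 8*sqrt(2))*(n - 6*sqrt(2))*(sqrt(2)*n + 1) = sqrt(2)*n^3 - 27*n^2 + 82*sqrt(2)*n + 96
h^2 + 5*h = h*(h + 5)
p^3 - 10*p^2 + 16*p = p*(p - 8)*(p - 2)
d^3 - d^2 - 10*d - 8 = (d - 4)*(d + 1)*(d + 2)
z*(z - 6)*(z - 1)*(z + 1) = z^4 - 6*z^3 - z^2 + 6*z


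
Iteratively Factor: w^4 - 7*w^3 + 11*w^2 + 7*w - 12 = (w - 4)*(w^3 - 3*w^2 - w + 3) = (w - 4)*(w - 3)*(w^2 - 1) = (w - 4)*(w - 3)*(w + 1)*(w - 1)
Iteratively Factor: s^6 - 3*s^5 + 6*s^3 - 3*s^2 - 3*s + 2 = (s + 1)*(s^5 - 4*s^4 + 4*s^3 + 2*s^2 - 5*s + 2) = (s - 1)*(s + 1)*(s^4 - 3*s^3 + s^2 + 3*s - 2) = (s - 1)^2*(s + 1)*(s^3 - 2*s^2 - s + 2) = (s - 1)^2*(s + 1)^2*(s^2 - 3*s + 2) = (s - 1)^3*(s + 1)^2*(s - 2)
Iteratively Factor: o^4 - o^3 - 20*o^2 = (o)*(o^3 - o^2 - 20*o) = o*(o - 5)*(o^2 + 4*o) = o^2*(o - 5)*(o + 4)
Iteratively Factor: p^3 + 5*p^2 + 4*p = (p)*(p^2 + 5*p + 4) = p*(p + 1)*(p + 4)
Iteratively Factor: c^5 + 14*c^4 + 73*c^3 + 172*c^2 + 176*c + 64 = (c + 4)*(c^4 + 10*c^3 + 33*c^2 + 40*c + 16) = (c + 4)^2*(c^3 + 6*c^2 + 9*c + 4) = (c + 4)^3*(c^2 + 2*c + 1) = (c + 1)*(c + 4)^3*(c + 1)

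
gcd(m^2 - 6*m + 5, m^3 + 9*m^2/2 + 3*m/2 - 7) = m - 1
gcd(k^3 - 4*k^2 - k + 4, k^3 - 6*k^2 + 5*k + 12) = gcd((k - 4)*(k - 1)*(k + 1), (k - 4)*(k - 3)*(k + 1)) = k^2 - 3*k - 4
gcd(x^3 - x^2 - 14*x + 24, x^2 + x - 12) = x^2 + x - 12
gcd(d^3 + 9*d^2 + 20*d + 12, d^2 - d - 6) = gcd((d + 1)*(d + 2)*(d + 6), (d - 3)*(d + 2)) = d + 2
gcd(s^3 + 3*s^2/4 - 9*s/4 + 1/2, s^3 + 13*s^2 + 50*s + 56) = s + 2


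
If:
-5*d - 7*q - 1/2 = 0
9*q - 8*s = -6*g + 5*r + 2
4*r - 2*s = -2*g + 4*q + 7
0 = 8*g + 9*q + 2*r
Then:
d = 1148*s/655 + 2809/1310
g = 239*s/131 + 529/262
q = -164*s/131 - 210/131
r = -218*s/131 - 113/131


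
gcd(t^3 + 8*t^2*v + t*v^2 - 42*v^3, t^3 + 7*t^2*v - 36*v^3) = t^2 + t*v - 6*v^2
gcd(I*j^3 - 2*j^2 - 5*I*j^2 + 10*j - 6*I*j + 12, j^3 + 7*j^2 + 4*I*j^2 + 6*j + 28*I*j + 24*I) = j + 1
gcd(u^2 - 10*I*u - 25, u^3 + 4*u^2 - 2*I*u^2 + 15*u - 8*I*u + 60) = u - 5*I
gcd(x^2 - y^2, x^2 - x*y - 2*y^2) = x + y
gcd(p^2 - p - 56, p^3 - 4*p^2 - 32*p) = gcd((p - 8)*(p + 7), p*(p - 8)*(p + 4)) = p - 8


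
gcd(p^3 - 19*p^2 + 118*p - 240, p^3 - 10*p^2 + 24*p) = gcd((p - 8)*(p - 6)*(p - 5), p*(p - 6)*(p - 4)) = p - 6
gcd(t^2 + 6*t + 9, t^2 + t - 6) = t + 3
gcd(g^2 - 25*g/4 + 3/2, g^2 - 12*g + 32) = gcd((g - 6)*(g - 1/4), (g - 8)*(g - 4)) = 1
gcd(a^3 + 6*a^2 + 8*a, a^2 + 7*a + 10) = a + 2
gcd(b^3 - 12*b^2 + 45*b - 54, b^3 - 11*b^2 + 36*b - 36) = b^2 - 9*b + 18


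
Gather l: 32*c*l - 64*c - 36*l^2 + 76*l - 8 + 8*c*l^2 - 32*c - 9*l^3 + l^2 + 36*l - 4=-96*c - 9*l^3 + l^2*(8*c - 35) + l*(32*c + 112) - 12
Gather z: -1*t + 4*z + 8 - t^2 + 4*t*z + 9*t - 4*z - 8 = -t^2 + 4*t*z + 8*t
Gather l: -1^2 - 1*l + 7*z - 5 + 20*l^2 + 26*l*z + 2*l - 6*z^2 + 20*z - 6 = 20*l^2 + l*(26*z + 1) - 6*z^2 + 27*z - 12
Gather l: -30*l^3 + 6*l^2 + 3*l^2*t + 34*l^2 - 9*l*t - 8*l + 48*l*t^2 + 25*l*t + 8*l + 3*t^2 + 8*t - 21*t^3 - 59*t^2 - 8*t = -30*l^3 + l^2*(3*t + 40) + l*(48*t^2 + 16*t) - 21*t^3 - 56*t^2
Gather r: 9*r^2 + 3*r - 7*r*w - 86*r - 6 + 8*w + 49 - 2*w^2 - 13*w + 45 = 9*r^2 + r*(-7*w - 83) - 2*w^2 - 5*w + 88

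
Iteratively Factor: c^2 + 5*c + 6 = (c + 3)*(c + 2)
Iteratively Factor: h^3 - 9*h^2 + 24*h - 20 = (h - 2)*(h^2 - 7*h + 10) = (h - 5)*(h - 2)*(h - 2)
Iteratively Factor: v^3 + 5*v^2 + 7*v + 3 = (v + 3)*(v^2 + 2*v + 1) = (v + 1)*(v + 3)*(v + 1)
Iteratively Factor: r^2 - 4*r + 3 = (r - 3)*(r - 1)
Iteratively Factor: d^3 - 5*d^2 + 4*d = (d - 1)*(d^2 - 4*d) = (d - 4)*(d - 1)*(d)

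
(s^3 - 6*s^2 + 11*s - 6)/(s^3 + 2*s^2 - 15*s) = (s^2 - 3*s + 2)/(s*(s + 5))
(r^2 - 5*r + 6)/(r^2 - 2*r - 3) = (r - 2)/(r + 1)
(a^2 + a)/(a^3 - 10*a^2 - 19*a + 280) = a*(a + 1)/(a^3 - 10*a^2 - 19*a + 280)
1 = 1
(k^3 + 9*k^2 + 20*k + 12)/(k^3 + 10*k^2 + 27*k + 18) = (k + 2)/(k + 3)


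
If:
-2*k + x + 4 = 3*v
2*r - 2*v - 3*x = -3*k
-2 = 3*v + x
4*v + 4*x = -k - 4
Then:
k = 20/11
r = -105/22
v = -3/11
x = -13/11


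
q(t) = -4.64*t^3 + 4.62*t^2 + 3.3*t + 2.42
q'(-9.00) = -1207.38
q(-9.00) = 3729.50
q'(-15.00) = -3267.30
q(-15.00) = 16652.42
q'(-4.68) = -344.82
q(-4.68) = 563.78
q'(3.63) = -146.58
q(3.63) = -146.66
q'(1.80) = -25.17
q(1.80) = -3.73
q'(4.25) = -208.86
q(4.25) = -256.30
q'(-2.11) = -78.17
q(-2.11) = 59.61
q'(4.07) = -189.68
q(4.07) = -220.44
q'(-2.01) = -71.51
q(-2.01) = 52.13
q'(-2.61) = -115.64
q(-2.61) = 107.78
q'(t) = -13.92*t^2 + 9.24*t + 3.3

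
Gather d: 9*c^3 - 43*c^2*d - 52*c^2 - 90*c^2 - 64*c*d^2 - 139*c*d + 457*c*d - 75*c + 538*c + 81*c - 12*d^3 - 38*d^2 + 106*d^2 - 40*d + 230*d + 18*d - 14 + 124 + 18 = 9*c^3 - 142*c^2 + 544*c - 12*d^3 + d^2*(68 - 64*c) + d*(-43*c^2 + 318*c + 208) + 128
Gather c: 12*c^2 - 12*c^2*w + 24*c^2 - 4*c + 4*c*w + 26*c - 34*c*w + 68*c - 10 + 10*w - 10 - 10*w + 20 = c^2*(36 - 12*w) + c*(90 - 30*w)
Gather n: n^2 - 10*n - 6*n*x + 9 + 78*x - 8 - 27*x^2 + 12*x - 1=n^2 + n*(-6*x - 10) - 27*x^2 + 90*x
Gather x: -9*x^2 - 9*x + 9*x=-9*x^2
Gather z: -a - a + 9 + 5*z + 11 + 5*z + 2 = -2*a + 10*z + 22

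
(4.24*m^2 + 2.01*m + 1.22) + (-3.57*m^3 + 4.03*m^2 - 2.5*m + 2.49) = -3.57*m^3 + 8.27*m^2 - 0.49*m + 3.71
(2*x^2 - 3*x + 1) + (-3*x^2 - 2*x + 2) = -x^2 - 5*x + 3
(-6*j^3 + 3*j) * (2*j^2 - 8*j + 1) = -12*j^5 + 48*j^4 - 24*j^2 + 3*j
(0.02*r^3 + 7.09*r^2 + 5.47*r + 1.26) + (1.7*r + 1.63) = 0.02*r^3 + 7.09*r^2 + 7.17*r + 2.89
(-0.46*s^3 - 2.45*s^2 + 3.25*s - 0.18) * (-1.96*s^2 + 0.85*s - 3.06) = 0.9016*s^5 + 4.411*s^4 - 7.0449*s^3 + 10.6123*s^2 - 10.098*s + 0.5508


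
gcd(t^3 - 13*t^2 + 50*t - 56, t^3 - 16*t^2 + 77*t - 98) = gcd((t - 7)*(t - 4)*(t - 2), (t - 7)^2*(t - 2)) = t^2 - 9*t + 14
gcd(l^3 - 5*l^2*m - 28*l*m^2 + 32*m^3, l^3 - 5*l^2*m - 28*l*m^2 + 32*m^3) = l^3 - 5*l^2*m - 28*l*m^2 + 32*m^3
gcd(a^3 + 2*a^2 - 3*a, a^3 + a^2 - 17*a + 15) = a - 1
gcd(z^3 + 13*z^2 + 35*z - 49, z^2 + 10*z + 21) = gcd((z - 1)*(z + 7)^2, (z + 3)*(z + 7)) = z + 7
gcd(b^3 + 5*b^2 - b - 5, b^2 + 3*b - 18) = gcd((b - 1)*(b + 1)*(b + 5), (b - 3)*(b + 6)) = 1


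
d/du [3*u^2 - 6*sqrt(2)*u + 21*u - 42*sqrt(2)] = 6*u - 6*sqrt(2) + 21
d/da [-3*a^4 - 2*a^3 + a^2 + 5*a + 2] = -12*a^3 - 6*a^2 + 2*a + 5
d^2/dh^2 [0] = 0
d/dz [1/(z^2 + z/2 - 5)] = 2*(-4*z - 1)/(2*z^2 + z - 10)^2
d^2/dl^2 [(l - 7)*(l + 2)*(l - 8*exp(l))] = -8*l^2*exp(l) + 8*l*exp(l) + 6*l + 176*exp(l) - 10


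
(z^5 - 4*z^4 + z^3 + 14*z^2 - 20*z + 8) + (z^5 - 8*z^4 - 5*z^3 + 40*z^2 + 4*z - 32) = 2*z^5 - 12*z^4 - 4*z^3 + 54*z^2 - 16*z - 24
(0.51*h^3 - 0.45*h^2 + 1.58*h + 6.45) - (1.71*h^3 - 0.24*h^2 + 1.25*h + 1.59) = -1.2*h^3 - 0.21*h^2 + 0.33*h + 4.86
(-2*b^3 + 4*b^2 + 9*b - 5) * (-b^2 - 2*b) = 2*b^5 - 17*b^3 - 13*b^2 + 10*b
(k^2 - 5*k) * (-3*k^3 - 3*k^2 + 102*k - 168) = -3*k^5 + 12*k^4 + 117*k^3 - 678*k^2 + 840*k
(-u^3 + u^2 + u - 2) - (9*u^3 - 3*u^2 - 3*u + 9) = -10*u^3 + 4*u^2 + 4*u - 11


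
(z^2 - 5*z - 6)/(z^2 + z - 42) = (z + 1)/(z + 7)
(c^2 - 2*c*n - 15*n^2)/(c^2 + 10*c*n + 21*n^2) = (c - 5*n)/(c + 7*n)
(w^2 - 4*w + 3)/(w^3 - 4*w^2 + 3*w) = 1/w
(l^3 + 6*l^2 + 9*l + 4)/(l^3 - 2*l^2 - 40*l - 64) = (l^2 + 2*l + 1)/(l^2 - 6*l - 16)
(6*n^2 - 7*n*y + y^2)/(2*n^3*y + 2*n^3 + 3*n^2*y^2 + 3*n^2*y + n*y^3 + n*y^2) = (6*n^2 - 7*n*y + y^2)/(n*(2*n^2*y + 2*n^2 + 3*n*y^2 + 3*n*y + y^3 + y^2))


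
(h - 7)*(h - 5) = h^2 - 12*h + 35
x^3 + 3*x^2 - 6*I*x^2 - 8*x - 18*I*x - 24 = (x + 3)*(x - 4*I)*(x - 2*I)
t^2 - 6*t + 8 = (t - 4)*(t - 2)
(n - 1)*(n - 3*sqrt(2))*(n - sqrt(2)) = n^3 - 4*sqrt(2)*n^2 - n^2 + 4*sqrt(2)*n + 6*n - 6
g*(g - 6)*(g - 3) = g^3 - 9*g^2 + 18*g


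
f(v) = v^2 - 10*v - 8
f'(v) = 2*v - 10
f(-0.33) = -4.59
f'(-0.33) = -10.66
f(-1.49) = 9.12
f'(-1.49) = -12.98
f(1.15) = -18.18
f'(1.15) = -7.70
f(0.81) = -15.44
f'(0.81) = -8.38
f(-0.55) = -2.20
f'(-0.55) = -11.10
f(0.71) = -14.60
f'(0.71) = -8.58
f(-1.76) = 12.70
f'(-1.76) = -13.52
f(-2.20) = 18.84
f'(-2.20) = -14.40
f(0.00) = -8.00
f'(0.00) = -10.00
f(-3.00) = 31.00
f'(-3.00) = -16.00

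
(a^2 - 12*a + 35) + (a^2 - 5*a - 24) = 2*a^2 - 17*a + 11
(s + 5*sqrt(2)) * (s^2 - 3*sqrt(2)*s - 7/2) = s^3 + 2*sqrt(2)*s^2 - 67*s/2 - 35*sqrt(2)/2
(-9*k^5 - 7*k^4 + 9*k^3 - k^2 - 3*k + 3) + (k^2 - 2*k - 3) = -9*k^5 - 7*k^4 + 9*k^3 - 5*k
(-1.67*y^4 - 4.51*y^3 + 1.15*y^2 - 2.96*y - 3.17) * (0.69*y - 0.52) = -1.1523*y^5 - 2.2435*y^4 + 3.1387*y^3 - 2.6404*y^2 - 0.648099999999999*y + 1.6484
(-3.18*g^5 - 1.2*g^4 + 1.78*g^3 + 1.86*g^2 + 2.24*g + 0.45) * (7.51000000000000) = -23.8818*g^5 - 9.012*g^4 + 13.3678*g^3 + 13.9686*g^2 + 16.8224*g + 3.3795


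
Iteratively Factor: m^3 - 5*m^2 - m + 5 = (m + 1)*(m^2 - 6*m + 5) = (m - 5)*(m + 1)*(m - 1)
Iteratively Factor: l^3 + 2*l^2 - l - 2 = (l - 1)*(l^2 + 3*l + 2) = (l - 1)*(l + 1)*(l + 2)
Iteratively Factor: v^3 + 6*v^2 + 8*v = (v)*(v^2 + 6*v + 8) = v*(v + 2)*(v + 4)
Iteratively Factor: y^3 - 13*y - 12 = (y + 3)*(y^2 - 3*y - 4) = (y - 4)*(y + 3)*(y + 1)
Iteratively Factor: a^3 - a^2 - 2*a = (a + 1)*(a^2 - 2*a) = a*(a + 1)*(a - 2)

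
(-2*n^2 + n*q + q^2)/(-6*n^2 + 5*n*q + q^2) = (2*n + q)/(6*n + q)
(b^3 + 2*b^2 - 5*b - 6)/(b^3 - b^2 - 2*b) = (b + 3)/b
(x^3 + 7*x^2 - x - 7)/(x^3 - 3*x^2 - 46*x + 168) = (x^2 - 1)/(x^2 - 10*x + 24)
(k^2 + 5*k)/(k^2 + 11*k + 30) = k/(k + 6)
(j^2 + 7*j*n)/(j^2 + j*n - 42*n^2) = j/(j - 6*n)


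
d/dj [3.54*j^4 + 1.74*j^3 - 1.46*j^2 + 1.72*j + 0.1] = 14.16*j^3 + 5.22*j^2 - 2.92*j + 1.72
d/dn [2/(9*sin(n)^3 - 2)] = -54*sin(n)^2*cos(n)/(9*sin(n)^3 - 2)^2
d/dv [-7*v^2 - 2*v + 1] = -14*v - 2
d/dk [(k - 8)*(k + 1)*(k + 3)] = 3*k^2 - 8*k - 29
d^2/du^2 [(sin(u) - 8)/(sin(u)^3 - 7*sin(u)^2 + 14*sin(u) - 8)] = (-4*sin(u)^6 + 89*sin(u)^5 - 514*sin(u)^4 + 938*sin(u)^3 + 464*sin(u)^2 - 2800*sin(u) + 2016)/((sin(u) - 4)^3*(sin(u) - 2)^3*(sin(u) - 1)^2)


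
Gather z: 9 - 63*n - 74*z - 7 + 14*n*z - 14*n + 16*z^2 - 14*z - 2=-77*n + 16*z^2 + z*(14*n - 88)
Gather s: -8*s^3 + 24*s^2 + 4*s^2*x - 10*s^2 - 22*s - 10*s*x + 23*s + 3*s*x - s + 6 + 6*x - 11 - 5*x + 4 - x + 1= -8*s^3 + s^2*(4*x + 14) - 7*s*x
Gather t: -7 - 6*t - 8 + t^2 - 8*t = t^2 - 14*t - 15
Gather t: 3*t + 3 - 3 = 3*t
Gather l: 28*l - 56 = 28*l - 56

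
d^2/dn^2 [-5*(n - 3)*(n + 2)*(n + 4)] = -30*n - 30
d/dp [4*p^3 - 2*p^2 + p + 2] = 12*p^2 - 4*p + 1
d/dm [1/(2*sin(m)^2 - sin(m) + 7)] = (1 - 4*sin(m))*cos(m)/(-sin(m) - cos(2*m) + 8)^2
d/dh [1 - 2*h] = -2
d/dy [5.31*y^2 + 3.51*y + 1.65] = 10.62*y + 3.51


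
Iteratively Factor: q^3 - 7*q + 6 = (q - 2)*(q^2 + 2*q - 3) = (q - 2)*(q - 1)*(q + 3)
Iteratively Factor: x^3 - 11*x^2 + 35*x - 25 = (x - 5)*(x^2 - 6*x + 5) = (x - 5)^2*(x - 1)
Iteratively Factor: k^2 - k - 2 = (k + 1)*(k - 2)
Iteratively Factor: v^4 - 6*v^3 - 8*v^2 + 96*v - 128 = (v - 2)*(v^3 - 4*v^2 - 16*v + 64) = (v - 4)*(v - 2)*(v^2 - 16) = (v - 4)^2*(v - 2)*(v + 4)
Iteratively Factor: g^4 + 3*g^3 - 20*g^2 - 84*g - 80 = (g + 2)*(g^3 + g^2 - 22*g - 40) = (g + 2)^2*(g^2 - g - 20) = (g + 2)^2*(g + 4)*(g - 5)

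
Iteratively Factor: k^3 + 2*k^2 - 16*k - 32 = (k + 4)*(k^2 - 2*k - 8) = (k - 4)*(k + 4)*(k + 2)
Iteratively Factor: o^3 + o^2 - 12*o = (o + 4)*(o^2 - 3*o) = (o - 3)*(o + 4)*(o)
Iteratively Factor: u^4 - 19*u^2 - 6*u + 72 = (u - 4)*(u^3 + 4*u^2 - 3*u - 18) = (u - 4)*(u + 3)*(u^2 + u - 6) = (u - 4)*(u + 3)^2*(u - 2)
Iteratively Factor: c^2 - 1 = (c - 1)*(c + 1)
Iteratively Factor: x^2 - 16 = (x - 4)*(x + 4)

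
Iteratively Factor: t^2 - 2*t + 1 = (t - 1)*(t - 1)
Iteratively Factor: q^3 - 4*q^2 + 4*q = (q - 2)*(q^2 - 2*q) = q*(q - 2)*(q - 2)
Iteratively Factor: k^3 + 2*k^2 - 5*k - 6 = (k + 3)*(k^2 - k - 2) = (k + 1)*(k + 3)*(k - 2)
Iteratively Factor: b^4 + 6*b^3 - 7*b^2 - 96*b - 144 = (b - 4)*(b^3 + 10*b^2 + 33*b + 36) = (b - 4)*(b + 3)*(b^2 + 7*b + 12) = (b - 4)*(b + 3)*(b + 4)*(b + 3)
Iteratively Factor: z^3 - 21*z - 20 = (z + 1)*(z^2 - z - 20) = (z - 5)*(z + 1)*(z + 4)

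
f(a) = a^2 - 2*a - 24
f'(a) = 2*a - 2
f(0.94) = -25.00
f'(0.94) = -0.12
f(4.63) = -11.82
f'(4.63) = 7.26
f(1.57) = -24.68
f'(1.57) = 1.14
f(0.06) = -24.12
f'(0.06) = -1.88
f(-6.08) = 25.13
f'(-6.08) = -14.16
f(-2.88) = -9.95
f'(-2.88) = -7.76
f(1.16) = -24.97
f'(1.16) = 0.32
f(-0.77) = -21.87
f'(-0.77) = -3.54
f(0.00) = -24.00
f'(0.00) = -2.00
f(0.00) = -24.00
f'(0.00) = -2.00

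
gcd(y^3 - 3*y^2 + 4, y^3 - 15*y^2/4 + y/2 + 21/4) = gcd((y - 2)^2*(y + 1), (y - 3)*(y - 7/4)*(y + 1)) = y + 1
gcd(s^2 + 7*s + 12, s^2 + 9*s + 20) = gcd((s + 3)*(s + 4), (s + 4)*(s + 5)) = s + 4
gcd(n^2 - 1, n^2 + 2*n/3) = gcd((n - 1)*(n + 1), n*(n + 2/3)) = 1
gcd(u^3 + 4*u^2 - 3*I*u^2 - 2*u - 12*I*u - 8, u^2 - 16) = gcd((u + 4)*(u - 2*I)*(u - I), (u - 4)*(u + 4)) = u + 4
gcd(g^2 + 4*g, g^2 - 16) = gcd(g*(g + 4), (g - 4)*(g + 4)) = g + 4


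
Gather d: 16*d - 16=16*d - 16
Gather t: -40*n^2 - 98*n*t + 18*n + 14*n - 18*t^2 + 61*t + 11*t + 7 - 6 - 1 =-40*n^2 + 32*n - 18*t^2 + t*(72 - 98*n)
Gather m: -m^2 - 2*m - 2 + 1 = -m^2 - 2*m - 1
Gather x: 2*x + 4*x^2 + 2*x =4*x^2 + 4*x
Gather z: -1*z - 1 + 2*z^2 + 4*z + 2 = 2*z^2 + 3*z + 1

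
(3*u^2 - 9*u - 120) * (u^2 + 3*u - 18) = 3*u^4 - 201*u^2 - 198*u + 2160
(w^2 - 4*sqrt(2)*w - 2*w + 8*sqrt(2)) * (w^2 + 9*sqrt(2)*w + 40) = w^4 - 2*w^3 + 5*sqrt(2)*w^3 - 32*w^2 - 10*sqrt(2)*w^2 - 160*sqrt(2)*w + 64*w + 320*sqrt(2)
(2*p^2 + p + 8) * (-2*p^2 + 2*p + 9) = -4*p^4 + 2*p^3 + 4*p^2 + 25*p + 72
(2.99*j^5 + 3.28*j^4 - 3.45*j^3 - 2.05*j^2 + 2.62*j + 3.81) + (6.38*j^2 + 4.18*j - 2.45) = 2.99*j^5 + 3.28*j^4 - 3.45*j^3 + 4.33*j^2 + 6.8*j + 1.36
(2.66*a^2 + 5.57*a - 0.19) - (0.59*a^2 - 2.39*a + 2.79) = 2.07*a^2 + 7.96*a - 2.98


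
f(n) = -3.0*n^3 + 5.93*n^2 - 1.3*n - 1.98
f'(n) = -9.0*n^2 + 11.86*n - 1.3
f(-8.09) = 1985.07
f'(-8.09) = -686.28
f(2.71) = -21.66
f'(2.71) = -35.26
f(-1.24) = 14.47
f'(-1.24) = -29.84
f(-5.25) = 602.40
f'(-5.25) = -311.63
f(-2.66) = 99.90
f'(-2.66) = -96.53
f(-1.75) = 34.53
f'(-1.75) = -49.62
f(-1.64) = 29.33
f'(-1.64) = -44.96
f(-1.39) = 19.34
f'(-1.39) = -35.17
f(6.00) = -444.30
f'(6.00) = -254.14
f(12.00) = -4347.66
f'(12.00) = -1154.98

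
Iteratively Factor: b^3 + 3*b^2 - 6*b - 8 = (b + 1)*(b^2 + 2*b - 8) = (b - 2)*(b + 1)*(b + 4)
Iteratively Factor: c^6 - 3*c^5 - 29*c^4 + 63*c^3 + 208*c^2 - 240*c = (c + 4)*(c^5 - 7*c^4 - c^3 + 67*c^2 - 60*c) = (c - 4)*(c + 4)*(c^4 - 3*c^3 - 13*c^2 + 15*c) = (c - 4)*(c + 3)*(c + 4)*(c^3 - 6*c^2 + 5*c) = (c - 4)*(c - 1)*(c + 3)*(c + 4)*(c^2 - 5*c) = c*(c - 4)*(c - 1)*(c + 3)*(c + 4)*(c - 5)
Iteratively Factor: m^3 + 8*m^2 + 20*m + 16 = (m + 2)*(m^2 + 6*m + 8) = (m + 2)*(m + 4)*(m + 2)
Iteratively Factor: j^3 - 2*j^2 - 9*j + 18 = (j - 2)*(j^2 - 9) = (j - 2)*(j + 3)*(j - 3)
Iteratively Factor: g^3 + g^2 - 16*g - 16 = (g - 4)*(g^2 + 5*g + 4) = (g - 4)*(g + 4)*(g + 1)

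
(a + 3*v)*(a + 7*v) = a^2 + 10*a*v + 21*v^2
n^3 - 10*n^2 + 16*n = n*(n - 8)*(n - 2)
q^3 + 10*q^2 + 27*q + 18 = (q + 1)*(q + 3)*(q + 6)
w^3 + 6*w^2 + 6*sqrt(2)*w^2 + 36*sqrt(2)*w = w*(w + 6)*(w + 6*sqrt(2))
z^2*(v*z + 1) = v*z^3 + z^2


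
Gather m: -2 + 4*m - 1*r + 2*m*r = m*(2*r + 4) - r - 2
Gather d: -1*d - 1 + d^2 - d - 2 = d^2 - 2*d - 3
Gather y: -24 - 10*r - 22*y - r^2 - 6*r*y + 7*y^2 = -r^2 - 10*r + 7*y^2 + y*(-6*r - 22) - 24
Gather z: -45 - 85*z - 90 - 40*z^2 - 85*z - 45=-40*z^2 - 170*z - 180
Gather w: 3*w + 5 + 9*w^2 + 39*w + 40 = 9*w^2 + 42*w + 45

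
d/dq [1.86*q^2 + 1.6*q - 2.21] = 3.72*q + 1.6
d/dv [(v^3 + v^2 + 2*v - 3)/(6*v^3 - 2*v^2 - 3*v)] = (-8*v^4 - 30*v^3 + 55*v^2 - 12*v - 9)/(v^2*(36*v^4 - 24*v^3 - 32*v^2 + 12*v + 9))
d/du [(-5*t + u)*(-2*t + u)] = -7*t + 2*u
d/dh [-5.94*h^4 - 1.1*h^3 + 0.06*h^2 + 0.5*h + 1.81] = -23.76*h^3 - 3.3*h^2 + 0.12*h + 0.5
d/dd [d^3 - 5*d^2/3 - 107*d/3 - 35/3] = 3*d^2 - 10*d/3 - 107/3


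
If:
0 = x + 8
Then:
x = -8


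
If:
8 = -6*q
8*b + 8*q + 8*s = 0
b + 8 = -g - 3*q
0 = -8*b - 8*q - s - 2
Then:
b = 22/21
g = -106/21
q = -4/3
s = 2/7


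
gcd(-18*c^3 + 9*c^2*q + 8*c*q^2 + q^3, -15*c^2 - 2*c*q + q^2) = 3*c + q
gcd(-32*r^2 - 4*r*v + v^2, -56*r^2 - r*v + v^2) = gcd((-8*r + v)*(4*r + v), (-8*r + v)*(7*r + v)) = 8*r - v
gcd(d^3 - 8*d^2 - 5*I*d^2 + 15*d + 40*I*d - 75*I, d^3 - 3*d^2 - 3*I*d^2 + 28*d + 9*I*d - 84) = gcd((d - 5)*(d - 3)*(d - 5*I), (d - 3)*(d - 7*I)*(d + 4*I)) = d - 3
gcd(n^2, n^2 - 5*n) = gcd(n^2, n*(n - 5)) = n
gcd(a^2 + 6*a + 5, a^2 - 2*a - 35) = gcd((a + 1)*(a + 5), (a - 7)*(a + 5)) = a + 5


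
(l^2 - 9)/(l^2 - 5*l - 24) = (l - 3)/(l - 8)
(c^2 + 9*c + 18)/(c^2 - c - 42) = (c + 3)/(c - 7)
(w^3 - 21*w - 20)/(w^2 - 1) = (w^2 - w - 20)/(w - 1)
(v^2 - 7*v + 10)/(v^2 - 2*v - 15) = (v - 2)/(v + 3)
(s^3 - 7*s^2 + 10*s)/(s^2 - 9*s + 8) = s*(s^2 - 7*s + 10)/(s^2 - 9*s + 8)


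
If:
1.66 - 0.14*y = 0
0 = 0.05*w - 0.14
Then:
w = 2.80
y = 11.86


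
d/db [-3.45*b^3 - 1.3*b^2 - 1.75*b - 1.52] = -10.35*b^2 - 2.6*b - 1.75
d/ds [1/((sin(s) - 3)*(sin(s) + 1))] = 2*(1 - sin(s))*cos(s)/((sin(s) - 3)^2*(sin(s) + 1)^2)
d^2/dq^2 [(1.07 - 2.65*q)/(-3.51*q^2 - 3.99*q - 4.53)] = ((2.65*q - 1.07)*(7.02*q + 3.99)*(14.04*q + 7.98) - (55.809*q + 13.6356)*(3.51*q^2 + 3.99*q + 4.53))/(3.51*q^2 + 3.99*q + 4.53)^3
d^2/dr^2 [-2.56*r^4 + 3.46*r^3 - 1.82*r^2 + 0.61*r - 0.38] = -30.72*r^2 + 20.76*r - 3.64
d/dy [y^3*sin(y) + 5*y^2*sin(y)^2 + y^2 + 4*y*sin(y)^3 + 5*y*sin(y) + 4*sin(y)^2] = y^3*cos(y) + 3*y^2*sin(y) + 5*y^2*sin(2*y) + 8*y*cos(y) - 5*y*cos(2*y) - 3*y*cos(3*y) + 7*y + 8*sin(y) + 4*sin(2*y) - sin(3*y)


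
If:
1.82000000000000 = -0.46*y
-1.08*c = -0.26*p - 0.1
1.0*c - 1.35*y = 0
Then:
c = -5.34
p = -22.57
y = -3.96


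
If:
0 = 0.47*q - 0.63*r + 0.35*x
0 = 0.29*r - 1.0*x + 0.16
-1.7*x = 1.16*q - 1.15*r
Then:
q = -0.35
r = -0.21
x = 0.10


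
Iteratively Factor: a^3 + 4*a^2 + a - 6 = (a + 2)*(a^2 + 2*a - 3) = (a + 2)*(a + 3)*(a - 1)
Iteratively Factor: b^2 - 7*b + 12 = (b - 4)*(b - 3)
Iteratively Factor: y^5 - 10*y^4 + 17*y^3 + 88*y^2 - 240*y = (y - 5)*(y^4 - 5*y^3 - 8*y^2 + 48*y) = (y - 5)*(y + 3)*(y^3 - 8*y^2 + 16*y) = y*(y - 5)*(y + 3)*(y^2 - 8*y + 16) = y*(y - 5)*(y - 4)*(y + 3)*(y - 4)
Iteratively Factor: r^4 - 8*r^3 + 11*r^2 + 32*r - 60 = (r - 5)*(r^3 - 3*r^2 - 4*r + 12) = (r - 5)*(r - 3)*(r^2 - 4) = (r - 5)*(r - 3)*(r - 2)*(r + 2)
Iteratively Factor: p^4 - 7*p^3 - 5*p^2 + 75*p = (p - 5)*(p^3 - 2*p^2 - 15*p) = (p - 5)^2*(p^2 + 3*p) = (p - 5)^2*(p + 3)*(p)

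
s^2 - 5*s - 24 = (s - 8)*(s + 3)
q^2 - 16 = (q - 4)*(q + 4)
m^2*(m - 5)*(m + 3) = m^4 - 2*m^3 - 15*m^2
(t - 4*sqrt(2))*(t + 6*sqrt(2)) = t^2 + 2*sqrt(2)*t - 48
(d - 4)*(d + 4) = d^2 - 16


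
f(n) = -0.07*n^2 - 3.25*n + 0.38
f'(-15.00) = -1.15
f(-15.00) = 33.38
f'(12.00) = -4.93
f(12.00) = -48.70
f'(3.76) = -3.78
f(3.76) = -12.83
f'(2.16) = -3.55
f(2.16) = -6.97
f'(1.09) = -3.40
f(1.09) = -3.25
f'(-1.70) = -3.01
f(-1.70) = 5.70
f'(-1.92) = -2.98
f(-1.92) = 6.36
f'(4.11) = -3.83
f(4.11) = -14.16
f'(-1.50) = -3.04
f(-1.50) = 5.10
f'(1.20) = -3.42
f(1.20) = -3.62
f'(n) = -0.14*n - 3.25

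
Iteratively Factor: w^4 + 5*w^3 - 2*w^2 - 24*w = (w + 3)*(w^3 + 2*w^2 - 8*w) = (w - 2)*(w + 3)*(w^2 + 4*w) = w*(w - 2)*(w + 3)*(w + 4)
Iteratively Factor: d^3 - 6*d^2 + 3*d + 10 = (d - 2)*(d^2 - 4*d - 5) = (d - 5)*(d - 2)*(d + 1)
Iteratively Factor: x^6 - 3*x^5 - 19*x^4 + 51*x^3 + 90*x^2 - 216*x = (x - 2)*(x^5 - x^4 - 21*x^3 + 9*x^2 + 108*x) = (x - 2)*(x + 3)*(x^4 - 4*x^3 - 9*x^2 + 36*x) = (x - 3)*(x - 2)*(x + 3)*(x^3 - x^2 - 12*x) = (x - 3)*(x - 2)*(x + 3)^2*(x^2 - 4*x) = (x - 4)*(x - 3)*(x - 2)*(x + 3)^2*(x)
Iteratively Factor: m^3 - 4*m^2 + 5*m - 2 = (m - 2)*(m^2 - 2*m + 1) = (m - 2)*(m - 1)*(m - 1)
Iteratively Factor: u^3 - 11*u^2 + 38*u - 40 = (u - 5)*(u^2 - 6*u + 8) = (u - 5)*(u - 2)*(u - 4)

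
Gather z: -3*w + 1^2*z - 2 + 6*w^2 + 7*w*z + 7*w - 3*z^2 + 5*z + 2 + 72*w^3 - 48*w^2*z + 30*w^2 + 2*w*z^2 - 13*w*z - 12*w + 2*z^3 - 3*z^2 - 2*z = 72*w^3 + 36*w^2 - 8*w + 2*z^3 + z^2*(2*w - 6) + z*(-48*w^2 - 6*w + 4)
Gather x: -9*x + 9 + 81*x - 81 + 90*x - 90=162*x - 162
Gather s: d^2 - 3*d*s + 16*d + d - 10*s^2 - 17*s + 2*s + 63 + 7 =d^2 + 17*d - 10*s^2 + s*(-3*d - 15) + 70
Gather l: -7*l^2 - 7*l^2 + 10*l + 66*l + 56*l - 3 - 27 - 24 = -14*l^2 + 132*l - 54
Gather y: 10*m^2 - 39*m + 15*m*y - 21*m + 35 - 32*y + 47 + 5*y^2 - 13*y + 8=10*m^2 - 60*m + 5*y^2 + y*(15*m - 45) + 90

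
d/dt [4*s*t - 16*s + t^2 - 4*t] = 4*s + 2*t - 4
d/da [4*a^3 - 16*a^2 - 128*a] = 12*a^2 - 32*a - 128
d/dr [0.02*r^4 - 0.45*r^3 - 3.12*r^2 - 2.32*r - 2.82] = 0.08*r^3 - 1.35*r^2 - 6.24*r - 2.32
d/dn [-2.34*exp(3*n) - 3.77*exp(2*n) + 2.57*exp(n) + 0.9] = (-7.02*exp(2*n) - 7.54*exp(n) + 2.57)*exp(n)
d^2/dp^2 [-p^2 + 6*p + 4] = -2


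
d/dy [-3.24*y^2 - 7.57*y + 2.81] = -6.48*y - 7.57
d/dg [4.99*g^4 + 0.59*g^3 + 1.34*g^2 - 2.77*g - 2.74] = 19.96*g^3 + 1.77*g^2 + 2.68*g - 2.77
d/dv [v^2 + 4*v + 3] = 2*v + 4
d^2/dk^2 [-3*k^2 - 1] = -6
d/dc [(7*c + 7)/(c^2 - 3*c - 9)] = 7*(c^2 - 3*c - (c + 1)*(2*c - 3) - 9)/(-c^2 + 3*c + 9)^2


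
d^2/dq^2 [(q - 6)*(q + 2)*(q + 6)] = 6*q + 4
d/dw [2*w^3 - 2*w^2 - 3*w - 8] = 6*w^2 - 4*w - 3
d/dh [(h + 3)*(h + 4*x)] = 2*h + 4*x + 3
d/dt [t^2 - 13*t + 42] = 2*t - 13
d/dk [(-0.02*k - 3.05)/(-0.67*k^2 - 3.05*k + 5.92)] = (0.0134*k^2 + 0.061*k - (0.02*k + 3.05)*(1.34*k + 3.05) - 0.1184)/(0.67*k^2 + 3.05*k - 5.92)^2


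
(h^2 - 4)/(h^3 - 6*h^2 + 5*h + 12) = (h^2 - 4)/(h^3 - 6*h^2 + 5*h + 12)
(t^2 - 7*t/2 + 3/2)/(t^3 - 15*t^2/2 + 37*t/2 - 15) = (2*t - 1)/(2*t^2 - 9*t + 10)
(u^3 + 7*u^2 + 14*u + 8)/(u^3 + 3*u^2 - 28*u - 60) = (u^2 + 5*u + 4)/(u^2 + u - 30)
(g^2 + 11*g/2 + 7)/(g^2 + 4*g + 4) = (g + 7/2)/(g + 2)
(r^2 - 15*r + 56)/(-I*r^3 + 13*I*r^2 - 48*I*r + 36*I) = I*(r^2 - 15*r + 56)/(r^3 - 13*r^2 + 48*r - 36)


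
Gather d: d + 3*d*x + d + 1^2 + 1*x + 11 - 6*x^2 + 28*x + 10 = d*(3*x + 2) - 6*x^2 + 29*x + 22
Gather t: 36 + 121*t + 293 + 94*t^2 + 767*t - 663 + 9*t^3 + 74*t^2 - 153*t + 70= 9*t^3 + 168*t^2 + 735*t - 264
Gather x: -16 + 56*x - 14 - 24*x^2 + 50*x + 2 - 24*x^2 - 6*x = -48*x^2 + 100*x - 28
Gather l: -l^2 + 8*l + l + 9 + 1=-l^2 + 9*l + 10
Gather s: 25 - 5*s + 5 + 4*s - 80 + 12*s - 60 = 11*s - 110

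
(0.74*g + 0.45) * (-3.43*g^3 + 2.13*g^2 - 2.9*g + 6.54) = -2.5382*g^4 + 0.0326999999999997*g^3 - 1.1875*g^2 + 3.5346*g + 2.943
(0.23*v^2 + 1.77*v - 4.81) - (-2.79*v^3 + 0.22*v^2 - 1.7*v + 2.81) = 2.79*v^3 + 0.01*v^2 + 3.47*v - 7.62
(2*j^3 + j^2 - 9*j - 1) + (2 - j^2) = 2*j^3 - 9*j + 1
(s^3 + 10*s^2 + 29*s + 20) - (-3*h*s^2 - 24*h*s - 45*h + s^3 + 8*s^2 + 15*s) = 3*h*s^2 + 24*h*s + 45*h + 2*s^2 + 14*s + 20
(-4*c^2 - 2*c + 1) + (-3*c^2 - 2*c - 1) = -7*c^2 - 4*c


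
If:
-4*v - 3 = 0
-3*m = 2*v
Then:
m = 1/2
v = -3/4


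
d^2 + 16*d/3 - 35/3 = (d - 5/3)*(d + 7)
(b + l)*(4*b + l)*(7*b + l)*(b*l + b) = 28*b^4*l + 28*b^4 + 39*b^3*l^2 + 39*b^3*l + 12*b^2*l^3 + 12*b^2*l^2 + b*l^4 + b*l^3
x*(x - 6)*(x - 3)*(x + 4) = x^4 - 5*x^3 - 18*x^2 + 72*x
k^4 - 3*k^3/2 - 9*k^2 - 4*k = k*(k - 4)*(k + 1/2)*(k + 2)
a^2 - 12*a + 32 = (a - 8)*(a - 4)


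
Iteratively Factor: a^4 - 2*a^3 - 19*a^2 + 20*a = (a - 5)*(a^3 + 3*a^2 - 4*a) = (a - 5)*(a + 4)*(a^2 - a) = a*(a - 5)*(a + 4)*(a - 1)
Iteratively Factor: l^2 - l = (l - 1)*(l)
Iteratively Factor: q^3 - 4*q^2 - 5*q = (q + 1)*(q^2 - 5*q) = (q - 5)*(q + 1)*(q)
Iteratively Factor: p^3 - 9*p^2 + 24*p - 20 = (p - 2)*(p^2 - 7*p + 10) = (p - 5)*(p - 2)*(p - 2)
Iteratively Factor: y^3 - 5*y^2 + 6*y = (y)*(y^2 - 5*y + 6) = y*(y - 2)*(y - 3)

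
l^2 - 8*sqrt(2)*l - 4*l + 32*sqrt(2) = (l - 4)*(l - 8*sqrt(2))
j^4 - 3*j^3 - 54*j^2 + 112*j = j*(j - 8)*(j - 2)*(j + 7)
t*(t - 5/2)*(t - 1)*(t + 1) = t^4 - 5*t^3/2 - t^2 + 5*t/2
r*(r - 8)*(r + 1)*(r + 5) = r^4 - 2*r^3 - 43*r^2 - 40*r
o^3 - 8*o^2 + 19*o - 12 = (o - 4)*(o - 3)*(o - 1)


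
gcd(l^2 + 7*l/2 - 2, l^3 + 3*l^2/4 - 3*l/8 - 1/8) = l - 1/2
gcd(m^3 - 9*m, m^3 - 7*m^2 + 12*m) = m^2 - 3*m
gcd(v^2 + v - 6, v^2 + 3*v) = v + 3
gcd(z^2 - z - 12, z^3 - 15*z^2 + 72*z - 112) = z - 4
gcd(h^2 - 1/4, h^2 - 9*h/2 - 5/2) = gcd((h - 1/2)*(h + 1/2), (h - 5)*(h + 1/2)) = h + 1/2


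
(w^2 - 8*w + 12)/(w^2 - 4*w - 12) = (w - 2)/(w + 2)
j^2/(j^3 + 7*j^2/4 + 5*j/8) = 8*j/(8*j^2 + 14*j + 5)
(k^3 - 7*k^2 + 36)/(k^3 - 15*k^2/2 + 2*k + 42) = 2*(k - 3)/(2*k - 7)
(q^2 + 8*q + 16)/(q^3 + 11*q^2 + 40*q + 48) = 1/(q + 3)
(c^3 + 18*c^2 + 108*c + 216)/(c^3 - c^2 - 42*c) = (c^2 + 12*c + 36)/(c*(c - 7))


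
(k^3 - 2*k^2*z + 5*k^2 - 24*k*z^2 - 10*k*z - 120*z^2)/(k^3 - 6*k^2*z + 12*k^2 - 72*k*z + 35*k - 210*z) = (k + 4*z)/(k + 7)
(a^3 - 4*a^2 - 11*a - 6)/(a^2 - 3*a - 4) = (a^2 - 5*a - 6)/(a - 4)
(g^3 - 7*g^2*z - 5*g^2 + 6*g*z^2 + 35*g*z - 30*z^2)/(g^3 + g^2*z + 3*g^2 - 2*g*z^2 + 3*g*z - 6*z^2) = (g^2 - 6*g*z - 5*g + 30*z)/(g^2 + 2*g*z + 3*g + 6*z)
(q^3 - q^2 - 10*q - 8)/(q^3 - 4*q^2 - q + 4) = (q + 2)/(q - 1)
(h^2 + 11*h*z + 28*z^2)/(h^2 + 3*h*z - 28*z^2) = (-h - 4*z)/(-h + 4*z)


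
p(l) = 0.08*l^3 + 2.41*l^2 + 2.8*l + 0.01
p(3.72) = 47.89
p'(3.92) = 25.38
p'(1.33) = 9.64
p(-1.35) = 0.43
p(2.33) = 20.63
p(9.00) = 278.74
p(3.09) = 34.03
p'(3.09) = 19.99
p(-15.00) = 230.26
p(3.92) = 52.84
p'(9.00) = 65.62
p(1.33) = 8.19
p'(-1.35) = -3.27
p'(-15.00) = -15.50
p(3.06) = 33.44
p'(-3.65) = -11.60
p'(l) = 0.24*l^2 + 4.82*l + 2.8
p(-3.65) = 18.01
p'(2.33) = 15.33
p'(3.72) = 24.05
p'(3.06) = 19.80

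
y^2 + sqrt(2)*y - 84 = (y - 6*sqrt(2))*(y + 7*sqrt(2))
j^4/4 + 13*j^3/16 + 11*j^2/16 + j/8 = j*(j/4 + 1/2)*(j + 1/4)*(j + 1)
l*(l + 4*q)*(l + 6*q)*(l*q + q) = l^4*q + 10*l^3*q^2 + l^3*q + 24*l^2*q^3 + 10*l^2*q^2 + 24*l*q^3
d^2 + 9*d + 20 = (d + 4)*(d + 5)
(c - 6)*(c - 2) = c^2 - 8*c + 12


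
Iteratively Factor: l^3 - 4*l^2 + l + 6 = (l - 2)*(l^2 - 2*l - 3) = (l - 2)*(l + 1)*(l - 3)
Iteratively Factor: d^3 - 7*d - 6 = (d + 1)*(d^2 - d - 6) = (d + 1)*(d + 2)*(d - 3)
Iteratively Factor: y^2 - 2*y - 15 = (y - 5)*(y + 3)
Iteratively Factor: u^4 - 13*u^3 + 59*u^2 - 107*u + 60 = (u - 4)*(u^3 - 9*u^2 + 23*u - 15) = (u - 4)*(u - 1)*(u^2 - 8*u + 15) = (u - 5)*(u - 4)*(u - 1)*(u - 3)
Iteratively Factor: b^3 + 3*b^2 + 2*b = (b + 1)*(b^2 + 2*b) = (b + 1)*(b + 2)*(b)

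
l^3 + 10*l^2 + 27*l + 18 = (l + 1)*(l + 3)*(l + 6)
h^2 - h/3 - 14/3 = (h - 7/3)*(h + 2)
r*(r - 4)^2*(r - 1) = r^4 - 9*r^3 + 24*r^2 - 16*r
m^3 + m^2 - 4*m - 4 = (m - 2)*(m + 1)*(m + 2)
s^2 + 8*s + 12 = (s + 2)*(s + 6)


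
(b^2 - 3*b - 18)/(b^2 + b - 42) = (b + 3)/(b + 7)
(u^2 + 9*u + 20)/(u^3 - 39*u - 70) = (u + 4)/(u^2 - 5*u - 14)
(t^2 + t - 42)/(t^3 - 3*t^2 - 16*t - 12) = (t + 7)/(t^2 + 3*t + 2)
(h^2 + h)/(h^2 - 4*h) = (h + 1)/(h - 4)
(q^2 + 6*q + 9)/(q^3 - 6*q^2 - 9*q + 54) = (q + 3)/(q^2 - 9*q + 18)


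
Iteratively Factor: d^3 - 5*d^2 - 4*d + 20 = (d + 2)*(d^2 - 7*d + 10) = (d - 2)*(d + 2)*(d - 5)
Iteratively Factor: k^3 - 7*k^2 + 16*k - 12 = (k - 2)*(k^2 - 5*k + 6) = (k - 2)^2*(k - 3)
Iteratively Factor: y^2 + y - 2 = (y - 1)*(y + 2)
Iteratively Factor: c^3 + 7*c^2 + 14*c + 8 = (c + 1)*(c^2 + 6*c + 8) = (c + 1)*(c + 2)*(c + 4)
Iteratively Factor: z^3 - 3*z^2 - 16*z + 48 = (z - 4)*(z^2 + z - 12) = (z - 4)*(z + 4)*(z - 3)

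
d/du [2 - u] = -1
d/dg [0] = 0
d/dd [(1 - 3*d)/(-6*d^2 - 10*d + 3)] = (-18*d^2 + 12*d + 1)/(36*d^4 + 120*d^3 + 64*d^2 - 60*d + 9)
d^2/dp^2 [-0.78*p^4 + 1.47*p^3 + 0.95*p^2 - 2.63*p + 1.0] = -9.36*p^2 + 8.82*p + 1.9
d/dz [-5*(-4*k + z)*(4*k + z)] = -10*z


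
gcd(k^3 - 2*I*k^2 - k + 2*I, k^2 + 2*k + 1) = k + 1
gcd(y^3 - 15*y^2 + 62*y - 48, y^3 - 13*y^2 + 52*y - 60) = y - 6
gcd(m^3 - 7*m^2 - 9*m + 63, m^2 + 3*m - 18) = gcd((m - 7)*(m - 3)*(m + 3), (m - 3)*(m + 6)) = m - 3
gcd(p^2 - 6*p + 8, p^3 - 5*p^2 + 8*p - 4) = p - 2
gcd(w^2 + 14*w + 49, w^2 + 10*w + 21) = w + 7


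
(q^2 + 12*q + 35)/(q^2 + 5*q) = (q + 7)/q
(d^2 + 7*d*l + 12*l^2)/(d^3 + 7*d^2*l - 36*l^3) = (d + 4*l)/(d^2 + 4*d*l - 12*l^2)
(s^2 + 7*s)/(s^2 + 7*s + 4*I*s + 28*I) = s/(s + 4*I)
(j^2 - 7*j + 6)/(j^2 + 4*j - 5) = (j - 6)/(j + 5)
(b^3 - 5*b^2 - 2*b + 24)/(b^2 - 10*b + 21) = (b^2 - 2*b - 8)/(b - 7)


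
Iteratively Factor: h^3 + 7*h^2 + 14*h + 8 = (h + 4)*(h^2 + 3*h + 2) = (h + 1)*(h + 4)*(h + 2)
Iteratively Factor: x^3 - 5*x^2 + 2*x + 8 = (x - 4)*(x^2 - x - 2) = (x - 4)*(x - 2)*(x + 1)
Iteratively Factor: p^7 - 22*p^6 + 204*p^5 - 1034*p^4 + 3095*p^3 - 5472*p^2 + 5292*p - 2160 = (p - 3)*(p^6 - 19*p^5 + 147*p^4 - 593*p^3 + 1316*p^2 - 1524*p + 720) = (p - 3)^2*(p^5 - 16*p^4 + 99*p^3 - 296*p^2 + 428*p - 240) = (p - 3)^3*(p^4 - 13*p^3 + 60*p^2 - 116*p + 80) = (p - 3)^3*(p - 2)*(p^3 - 11*p^2 + 38*p - 40) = (p - 3)^3*(p - 2)^2*(p^2 - 9*p + 20) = (p - 5)*(p - 3)^3*(p - 2)^2*(p - 4)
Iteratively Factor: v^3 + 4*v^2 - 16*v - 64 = (v + 4)*(v^2 - 16) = (v + 4)^2*(v - 4)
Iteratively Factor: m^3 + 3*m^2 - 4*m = (m - 1)*(m^2 + 4*m) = (m - 1)*(m + 4)*(m)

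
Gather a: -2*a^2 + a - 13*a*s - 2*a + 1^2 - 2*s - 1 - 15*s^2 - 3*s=-2*a^2 + a*(-13*s - 1) - 15*s^2 - 5*s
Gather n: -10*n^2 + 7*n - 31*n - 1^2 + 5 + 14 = -10*n^2 - 24*n + 18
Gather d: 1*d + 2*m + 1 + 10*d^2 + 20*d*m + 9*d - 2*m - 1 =10*d^2 + d*(20*m + 10)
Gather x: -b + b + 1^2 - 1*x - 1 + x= 0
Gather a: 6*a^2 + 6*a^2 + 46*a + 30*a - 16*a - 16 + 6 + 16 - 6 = 12*a^2 + 60*a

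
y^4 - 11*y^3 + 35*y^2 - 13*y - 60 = (y - 5)*(y - 4)*(y - 3)*(y + 1)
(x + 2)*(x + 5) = x^2 + 7*x + 10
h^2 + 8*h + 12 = (h + 2)*(h + 6)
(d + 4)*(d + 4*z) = d^2 + 4*d*z + 4*d + 16*z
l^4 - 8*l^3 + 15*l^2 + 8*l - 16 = (l - 4)^2*(l - 1)*(l + 1)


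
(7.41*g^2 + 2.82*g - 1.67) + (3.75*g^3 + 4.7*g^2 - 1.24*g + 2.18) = 3.75*g^3 + 12.11*g^2 + 1.58*g + 0.51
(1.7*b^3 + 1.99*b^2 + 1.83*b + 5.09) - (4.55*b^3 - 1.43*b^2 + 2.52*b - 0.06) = -2.85*b^3 + 3.42*b^2 - 0.69*b + 5.15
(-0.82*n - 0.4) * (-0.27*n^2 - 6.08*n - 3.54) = 0.2214*n^3 + 5.0936*n^2 + 5.3348*n + 1.416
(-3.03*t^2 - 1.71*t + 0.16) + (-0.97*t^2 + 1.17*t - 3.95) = -4.0*t^2 - 0.54*t - 3.79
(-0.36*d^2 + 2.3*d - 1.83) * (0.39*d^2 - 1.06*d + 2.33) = -0.1404*d^4 + 1.2786*d^3 - 3.9905*d^2 + 7.2988*d - 4.2639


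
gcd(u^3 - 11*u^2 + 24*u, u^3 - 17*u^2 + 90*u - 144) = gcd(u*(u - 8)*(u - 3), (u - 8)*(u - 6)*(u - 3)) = u^2 - 11*u + 24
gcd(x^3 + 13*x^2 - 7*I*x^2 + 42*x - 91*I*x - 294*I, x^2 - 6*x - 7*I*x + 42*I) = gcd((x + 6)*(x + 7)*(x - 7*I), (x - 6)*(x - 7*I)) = x - 7*I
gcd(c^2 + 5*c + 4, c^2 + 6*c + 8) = c + 4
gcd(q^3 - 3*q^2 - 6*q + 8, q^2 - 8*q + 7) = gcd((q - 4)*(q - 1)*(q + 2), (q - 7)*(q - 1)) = q - 1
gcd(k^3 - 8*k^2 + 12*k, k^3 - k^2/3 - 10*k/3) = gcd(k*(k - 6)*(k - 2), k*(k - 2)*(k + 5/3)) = k^2 - 2*k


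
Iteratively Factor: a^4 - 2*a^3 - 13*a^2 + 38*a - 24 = (a - 2)*(a^3 - 13*a + 12) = (a - 3)*(a - 2)*(a^2 + 3*a - 4) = (a - 3)*(a - 2)*(a + 4)*(a - 1)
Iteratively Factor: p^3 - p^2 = (p)*(p^2 - p) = p^2*(p - 1)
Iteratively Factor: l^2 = (l)*(l)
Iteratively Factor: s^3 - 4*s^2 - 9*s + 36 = (s - 4)*(s^2 - 9) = (s - 4)*(s + 3)*(s - 3)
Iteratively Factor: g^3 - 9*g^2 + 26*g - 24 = (g - 4)*(g^2 - 5*g + 6) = (g - 4)*(g - 2)*(g - 3)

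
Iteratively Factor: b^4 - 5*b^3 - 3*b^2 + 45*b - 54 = (b - 3)*(b^3 - 2*b^2 - 9*b + 18) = (b - 3)^2*(b^2 + b - 6) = (b - 3)^2*(b + 3)*(b - 2)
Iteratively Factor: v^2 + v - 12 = (v - 3)*(v + 4)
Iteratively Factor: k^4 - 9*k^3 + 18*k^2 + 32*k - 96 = (k - 3)*(k^3 - 6*k^2 + 32) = (k - 3)*(k + 2)*(k^2 - 8*k + 16) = (k - 4)*(k - 3)*(k + 2)*(k - 4)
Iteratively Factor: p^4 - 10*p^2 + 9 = (p - 3)*(p^3 + 3*p^2 - p - 3) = (p - 3)*(p + 3)*(p^2 - 1) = (p - 3)*(p + 1)*(p + 3)*(p - 1)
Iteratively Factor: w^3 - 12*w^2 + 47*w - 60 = (w - 4)*(w^2 - 8*w + 15) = (w - 5)*(w - 4)*(w - 3)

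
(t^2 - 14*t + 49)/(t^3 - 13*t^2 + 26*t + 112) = (t - 7)/(t^2 - 6*t - 16)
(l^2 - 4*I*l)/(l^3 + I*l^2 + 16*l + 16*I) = l/(l^2 + 5*I*l - 4)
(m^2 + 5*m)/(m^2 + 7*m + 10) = m/(m + 2)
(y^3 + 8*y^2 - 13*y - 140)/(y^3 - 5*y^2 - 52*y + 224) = (y + 5)/(y - 8)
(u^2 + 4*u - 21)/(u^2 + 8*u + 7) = (u - 3)/(u + 1)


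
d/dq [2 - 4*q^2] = -8*q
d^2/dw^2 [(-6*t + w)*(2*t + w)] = 2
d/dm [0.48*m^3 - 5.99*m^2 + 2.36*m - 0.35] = 1.44*m^2 - 11.98*m + 2.36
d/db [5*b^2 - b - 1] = 10*b - 1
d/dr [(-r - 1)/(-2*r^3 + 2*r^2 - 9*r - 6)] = (2*r^3 - 2*r^2 + 9*r - (r + 1)*(6*r^2 - 4*r + 9) + 6)/(2*r^3 - 2*r^2 + 9*r + 6)^2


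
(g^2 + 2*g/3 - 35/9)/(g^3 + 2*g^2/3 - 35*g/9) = 1/g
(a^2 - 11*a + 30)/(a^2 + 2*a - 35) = (a - 6)/(a + 7)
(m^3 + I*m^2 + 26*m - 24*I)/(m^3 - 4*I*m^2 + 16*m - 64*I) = (m^2 + 5*I*m + 6)/(m^2 + 16)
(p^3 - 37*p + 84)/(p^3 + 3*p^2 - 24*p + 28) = (p^2 - 7*p + 12)/(p^2 - 4*p + 4)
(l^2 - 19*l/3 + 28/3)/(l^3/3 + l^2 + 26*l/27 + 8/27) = 9*(3*l^2 - 19*l + 28)/(9*l^3 + 27*l^2 + 26*l + 8)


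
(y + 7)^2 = y^2 + 14*y + 49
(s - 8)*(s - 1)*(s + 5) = s^3 - 4*s^2 - 37*s + 40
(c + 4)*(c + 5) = c^2 + 9*c + 20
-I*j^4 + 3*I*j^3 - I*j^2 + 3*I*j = j*(j - 3)*(j - I)*(-I*j + 1)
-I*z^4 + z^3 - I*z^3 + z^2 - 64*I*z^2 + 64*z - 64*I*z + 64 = (z - 8*I)*(z + I)*(z + 8*I)*(-I*z - I)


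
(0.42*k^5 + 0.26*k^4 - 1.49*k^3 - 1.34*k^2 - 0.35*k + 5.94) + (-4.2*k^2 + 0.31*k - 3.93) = 0.42*k^5 + 0.26*k^4 - 1.49*k^3 - 5.54*k^2 - 0.04*k + 2.01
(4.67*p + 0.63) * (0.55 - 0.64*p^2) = -2.9888*p^3 - 0.4032*p^2 + 2.5685*p + 0.3465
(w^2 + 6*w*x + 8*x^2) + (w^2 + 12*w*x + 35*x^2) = 2*w^2 + 18*w*x + 43*x^2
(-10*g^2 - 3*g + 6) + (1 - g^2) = -11*g^2 - 3*g + 7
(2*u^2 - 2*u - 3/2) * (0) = 0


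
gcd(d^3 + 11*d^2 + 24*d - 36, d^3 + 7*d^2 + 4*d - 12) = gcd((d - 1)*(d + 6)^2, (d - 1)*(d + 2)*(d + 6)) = d^2 + 5*d - 6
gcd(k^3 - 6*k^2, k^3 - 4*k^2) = k^2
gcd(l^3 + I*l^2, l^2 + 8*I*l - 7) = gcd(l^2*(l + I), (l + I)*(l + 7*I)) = l + I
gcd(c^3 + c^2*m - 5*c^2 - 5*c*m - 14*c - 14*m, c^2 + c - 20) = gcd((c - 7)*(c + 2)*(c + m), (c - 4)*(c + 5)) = 1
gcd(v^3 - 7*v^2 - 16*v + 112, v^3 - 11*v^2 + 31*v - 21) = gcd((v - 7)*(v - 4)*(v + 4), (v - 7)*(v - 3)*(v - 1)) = v - 7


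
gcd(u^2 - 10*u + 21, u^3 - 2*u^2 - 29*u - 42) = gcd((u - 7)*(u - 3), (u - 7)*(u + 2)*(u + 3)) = u - 7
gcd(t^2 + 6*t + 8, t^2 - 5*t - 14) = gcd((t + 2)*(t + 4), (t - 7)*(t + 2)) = t + 2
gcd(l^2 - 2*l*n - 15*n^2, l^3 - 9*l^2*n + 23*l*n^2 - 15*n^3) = l - 5*n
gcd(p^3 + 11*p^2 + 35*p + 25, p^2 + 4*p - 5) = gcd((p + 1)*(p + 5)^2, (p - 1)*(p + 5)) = p + 5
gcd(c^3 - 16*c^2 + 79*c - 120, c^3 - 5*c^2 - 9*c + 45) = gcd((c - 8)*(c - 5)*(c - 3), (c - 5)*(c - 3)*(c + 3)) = c^2 - 8*c + 15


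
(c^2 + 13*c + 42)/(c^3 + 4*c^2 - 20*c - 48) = (c + 7)/(c^2 - 2*c - 8)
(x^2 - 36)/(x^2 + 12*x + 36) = (x - 6)/(x + 6)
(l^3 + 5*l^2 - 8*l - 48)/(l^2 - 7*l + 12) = (l^2 + 8*l + 16)/(l - 4)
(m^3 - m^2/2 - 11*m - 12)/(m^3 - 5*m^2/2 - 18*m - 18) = (m - 4)/(m - 6)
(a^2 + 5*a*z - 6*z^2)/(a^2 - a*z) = (a + 6*z)/a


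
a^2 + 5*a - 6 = (a - 1)*(a + 6)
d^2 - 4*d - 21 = (d - 7)*(d + 3)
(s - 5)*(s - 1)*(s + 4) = s^3 - 2*s^2 - 19*s + 20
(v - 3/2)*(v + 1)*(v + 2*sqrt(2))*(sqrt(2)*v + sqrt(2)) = sqrt(2)*v^4 + sqrt(2)*v^3/2 + 4*v^3 - 2*sqrt(2)*v^2 + 2*v^2 - 8*v - 3*sqrt(2)*v/2 - 6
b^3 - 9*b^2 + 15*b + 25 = (b - 5)^2*(b + 1)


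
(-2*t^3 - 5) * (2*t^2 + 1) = -4*t^5 - 2*t^3 - 10*t^2 - 5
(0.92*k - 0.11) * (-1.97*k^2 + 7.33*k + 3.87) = -1.8124*k^3 + 6.9603*k^2 + 2.7541*k - 0.4257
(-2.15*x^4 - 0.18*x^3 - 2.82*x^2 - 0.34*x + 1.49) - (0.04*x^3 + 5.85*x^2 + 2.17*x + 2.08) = -2.15*x^4 - 0.22*x^3 - 8.67*x^2 - 2.51*x - 0.59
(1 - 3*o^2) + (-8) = -3*o^2 - 7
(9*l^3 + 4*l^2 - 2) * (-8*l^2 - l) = -72*l^5 - 41*l^4 - 4*l^3 + 16*l^2 + 2*l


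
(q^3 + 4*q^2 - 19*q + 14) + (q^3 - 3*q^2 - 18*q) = 2*q^3 + q^2 - 37*q + 14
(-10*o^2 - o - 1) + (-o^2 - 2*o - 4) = -11*o^2 - 3*o - 5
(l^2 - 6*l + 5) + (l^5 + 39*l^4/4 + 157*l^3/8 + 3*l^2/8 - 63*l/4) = l^5 + 39*l^4/4 + 157*l^3/8 + 11*l^2/8 - 87*l/4 + 5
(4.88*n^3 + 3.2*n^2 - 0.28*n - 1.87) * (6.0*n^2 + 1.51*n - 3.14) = 29.28*n^5 + 26.5688*n^4 - 12.1712*n^3 - 21.6908*n^2 - 1.9445*n + 5.8718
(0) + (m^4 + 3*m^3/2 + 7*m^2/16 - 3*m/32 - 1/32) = m^4 + 3*m^3/2 + 7*m^2/16 - 3*m/32 - 1/32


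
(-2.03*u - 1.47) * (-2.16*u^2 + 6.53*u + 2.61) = 4.3848*u^3 - 10.0807*u^2 - 14.8974*u - 3.8367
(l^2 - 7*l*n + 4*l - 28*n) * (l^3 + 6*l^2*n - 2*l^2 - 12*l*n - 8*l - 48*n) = l^5 - l^4*n + 2*l^4 - 42*l^3*n^2 - 2*l^3*n - 16*l^3 - 84*l^2*n^2 + 16*l^2*n - 32*l^2 + 672*l*n^2 + 32*l*n + 1344*n^2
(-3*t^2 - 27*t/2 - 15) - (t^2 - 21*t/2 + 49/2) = -4*t^2 - 3*t - 79/2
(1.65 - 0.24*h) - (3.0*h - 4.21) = 5.86 - 3.24*h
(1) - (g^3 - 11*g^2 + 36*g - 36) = -g^3 + 11*g^2 - 36*g + 37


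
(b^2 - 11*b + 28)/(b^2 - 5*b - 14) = (b - 4)/(b + 2)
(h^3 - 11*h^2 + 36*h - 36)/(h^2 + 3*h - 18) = (h^2 - 8*h + 12)/(h + 6)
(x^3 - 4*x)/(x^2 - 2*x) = x + 2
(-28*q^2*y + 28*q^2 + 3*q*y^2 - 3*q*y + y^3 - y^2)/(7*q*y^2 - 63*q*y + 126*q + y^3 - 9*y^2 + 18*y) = (-4*q*y + 4*q + y^2 - y)/(y^2 - 9*y + 18)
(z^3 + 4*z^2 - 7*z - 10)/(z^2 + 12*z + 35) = (z^2 - z - 2)/(z + 7)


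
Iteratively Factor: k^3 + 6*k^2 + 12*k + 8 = (k + 2)*(k^2 + 4*k + 4) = (k + 2)^2*(k + 2)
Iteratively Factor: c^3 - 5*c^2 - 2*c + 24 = (c + 2)*(c^2 - 7*c + 12) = (c - 4)*(c + 2)*(c - 3)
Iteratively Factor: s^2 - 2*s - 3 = (s + 1)*(s - 3)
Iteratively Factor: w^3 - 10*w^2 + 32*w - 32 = (w - 2)*(w^2 - 8*w + 16) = (w - 4)*(w - 2)*(w - 4)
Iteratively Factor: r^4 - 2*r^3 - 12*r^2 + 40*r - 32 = (r - 2)*(r^3 - 12*r + 16) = (r - 2)*(r + 4)*(r^2 - 4*r + 4) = (r - 2)^2*(r + 4)*(r - 2)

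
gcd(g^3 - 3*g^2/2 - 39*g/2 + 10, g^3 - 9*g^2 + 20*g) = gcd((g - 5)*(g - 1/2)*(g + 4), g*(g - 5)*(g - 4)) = g - 5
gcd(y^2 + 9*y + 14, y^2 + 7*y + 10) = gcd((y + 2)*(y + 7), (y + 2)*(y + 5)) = y + 2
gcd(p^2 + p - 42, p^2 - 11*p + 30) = p - 6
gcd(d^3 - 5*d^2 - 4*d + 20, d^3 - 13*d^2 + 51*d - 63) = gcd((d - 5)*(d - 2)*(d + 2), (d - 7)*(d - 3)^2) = 1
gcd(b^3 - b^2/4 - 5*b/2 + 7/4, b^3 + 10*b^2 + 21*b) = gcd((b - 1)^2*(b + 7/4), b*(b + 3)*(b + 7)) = 1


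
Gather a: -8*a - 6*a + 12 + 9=21 - 14*a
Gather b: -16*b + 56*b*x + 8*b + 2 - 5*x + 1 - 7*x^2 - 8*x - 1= b*(56*x - 8) - 7*x^2 - 13*x + 2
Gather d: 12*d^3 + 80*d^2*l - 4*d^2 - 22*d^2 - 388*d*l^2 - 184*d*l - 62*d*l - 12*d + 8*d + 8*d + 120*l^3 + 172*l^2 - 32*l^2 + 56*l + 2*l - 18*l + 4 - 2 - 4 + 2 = 12*d^3 + d^2*(80*l - 26) + d*(-388*l^2 - 246*l + 4) + 120*l^3 + 140*l^2 + 40*l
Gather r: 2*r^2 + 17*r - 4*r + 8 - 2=2*r^2 + 13*r + 6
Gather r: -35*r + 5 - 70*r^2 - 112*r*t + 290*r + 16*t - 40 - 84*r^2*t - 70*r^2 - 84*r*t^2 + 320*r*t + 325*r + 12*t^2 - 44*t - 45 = r^2*(-84*t - 140) + r*(-84*t^2 + 208*t + 580) + 12*t^2 - 28*t - 80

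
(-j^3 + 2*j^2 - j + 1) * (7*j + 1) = -7*j^4 + 13*j^3 - 5*j^2 + 6*j + 1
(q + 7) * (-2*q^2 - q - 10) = -2*q^3 - 15*q^2 - 17*q - 70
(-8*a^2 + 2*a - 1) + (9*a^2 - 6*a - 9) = a^2 - 4*a - 10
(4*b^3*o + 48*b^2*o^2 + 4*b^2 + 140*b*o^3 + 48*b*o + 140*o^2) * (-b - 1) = -4*b^4*o - 48*b^3*o^2 - 4*b^3*o - 4*b^3 - 140*b^2*o^3 - 48*b^2*o^2 - 48*b^2*o - 4*b^2 - 140*b*o^3 - 140*b*o^2 - 48*b*o - 140*o^2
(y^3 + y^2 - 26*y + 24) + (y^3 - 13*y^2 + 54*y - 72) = 2*y^3 - 12*y^2 + 28*y - 48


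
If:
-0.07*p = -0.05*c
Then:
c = 1.4*p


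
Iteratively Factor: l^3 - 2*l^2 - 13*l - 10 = (l - 5)*(l^2 + 3*l + 2) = (l - 5)*(l + 2)*(l + 1)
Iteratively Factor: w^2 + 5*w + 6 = (w + 3)*(w + 2)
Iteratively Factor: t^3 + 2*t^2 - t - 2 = (t + 1)*(t^2 + t - 2) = (t - 1)*(t + 1)*(t + 2)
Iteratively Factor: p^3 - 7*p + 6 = (p - 2)*(p^2 + 2*p - 3) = (p - 2)*(p + 3)*(p - 1)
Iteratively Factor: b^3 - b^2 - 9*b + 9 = (b - 3)*(b^2 + 2*b - 3) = (b - 3)*(b + 3)*(b - 1)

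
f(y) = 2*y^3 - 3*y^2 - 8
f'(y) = 6*y^2 - 6*y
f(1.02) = -9.00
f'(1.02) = 0.12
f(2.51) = 4.73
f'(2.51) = 22.74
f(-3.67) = -147.27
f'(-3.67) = 102.83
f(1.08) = -8.98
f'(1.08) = 0.52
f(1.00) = -9.00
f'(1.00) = 0.00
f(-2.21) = -44.24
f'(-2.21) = 42.56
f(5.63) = 253.82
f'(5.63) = 156.40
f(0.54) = -8.56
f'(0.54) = -1.49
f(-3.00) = -89.00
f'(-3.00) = 72.00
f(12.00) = 3016.00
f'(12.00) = 792.00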